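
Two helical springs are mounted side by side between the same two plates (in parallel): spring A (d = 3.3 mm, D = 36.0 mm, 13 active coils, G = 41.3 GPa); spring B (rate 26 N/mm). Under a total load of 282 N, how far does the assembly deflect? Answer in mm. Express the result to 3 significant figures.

10.4 mm

k_A = Gd⁴/(8D³N_a) = (41.3×10³)(3.3⁴)/(8·36.0³·13) = 1.0094 N/mm
Parallel: k_eq = 1.0094 + 26 = 27.009 N/mm
δ = F/k_eq = 282/27.009 = 10.441 mm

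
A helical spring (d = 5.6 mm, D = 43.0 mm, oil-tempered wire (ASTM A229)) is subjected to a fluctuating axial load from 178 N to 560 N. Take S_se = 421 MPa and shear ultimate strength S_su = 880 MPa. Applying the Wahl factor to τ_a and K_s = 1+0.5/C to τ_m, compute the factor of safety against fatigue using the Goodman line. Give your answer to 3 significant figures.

C = D/d = 43.0/5.6 = 7.6786; K_W = (4C−1)/(4C−4)+0.615/C = 1.1924; K_s = 1+0.5/C = 1.0651
F_a = (F_max−F_min)/2 = 191 N; F_m = (F_max+F_min)/2 = 369 N
τ_a = K_W·8F_aD/(πd³) = 1.1924 × 119.09 = 142 MPa
τ_m = K_s·8F_mD/(πd³) = 1.0651 × 230.08 = 245.06 MPa
Goodman: 1/n_f = τ_a/S_se + τ_m/S_su = 142/421 + 245.06/880 = 0.33730 + 0.27847 = 0.61577
n_f = 1/0.61577 = 1.624

1.62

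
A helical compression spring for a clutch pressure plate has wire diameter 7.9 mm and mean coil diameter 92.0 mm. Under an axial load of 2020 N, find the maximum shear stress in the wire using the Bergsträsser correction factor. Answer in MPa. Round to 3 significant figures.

1070 MPa

Spring index C = D/d = 92.0/7.9 = 11.6456
K_B = (4C+2)/(4C−3) = 48.582/43.582 = 1.1147
τ₀ = 8FD/(πd³) = 8·2020·92.0/(π·7.9³) = 1.48672e+06/1548.9 = 959.84 MPa
τ_max = K·τ₀ = 1.1147 × 959.84 = 1070 MPa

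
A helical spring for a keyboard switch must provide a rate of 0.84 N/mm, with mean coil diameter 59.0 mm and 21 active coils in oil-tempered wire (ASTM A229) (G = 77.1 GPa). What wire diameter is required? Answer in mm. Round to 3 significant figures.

d = (8D³N_a·k / G)^(1/4) = (8·59.0³·21·0.84 / (77.1×10³))^0.25
  = (375.92)^0.25 = 4.4032 mm

4.40 mm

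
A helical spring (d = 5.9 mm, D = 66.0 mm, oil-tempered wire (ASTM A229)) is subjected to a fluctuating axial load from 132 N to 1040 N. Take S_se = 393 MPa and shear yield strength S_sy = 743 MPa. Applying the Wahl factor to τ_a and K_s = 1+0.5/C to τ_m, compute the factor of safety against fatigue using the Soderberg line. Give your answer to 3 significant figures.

C = D/d = 66.0/5.9 = 11.1864; K_W = (4C−1)/(4C−4)+0.615/C = 1.1286; K_s = 1+0.5/C = 1.0447
F_a = (F_max−F_min)/2 = 454 N; F_m = (F_max+F_min)/2 = 586 N
τ_a = K_W·8F_aD/(πd³) = 1.1286 × 371.52 = 419.3 MPa
τ_m = K_s·8F_mD/(πd³) = 1.0447 × 479.54 = 500.97 MPa
Soderberg: 1/n_f = τ_a/S_se + τ_m/S_sy = 419.3/393 + 500.97/743 = 1.06692 + 0.67426 = 1.7412
n_f = 1/1.7412 = 0.5743

0.574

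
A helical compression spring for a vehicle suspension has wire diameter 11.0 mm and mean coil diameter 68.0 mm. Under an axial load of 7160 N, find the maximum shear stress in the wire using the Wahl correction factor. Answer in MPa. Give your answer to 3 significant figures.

1160 MPa

Spring index C = D/d = 68.0/11.0 = 6.1818
K_W = (4C−1)/(4C−4) + 0.615/C = 23.727/20.727 + 0.0995 = 1.2442
τ₀ = 8FD/(πd³) = 8·7160·68.0/(π·11.0³) = 3.89504e+06/4181.5 = 931.5 MPa
τ_max = K·τ₀ = 1.2442 × 931.5 = 1159 MPa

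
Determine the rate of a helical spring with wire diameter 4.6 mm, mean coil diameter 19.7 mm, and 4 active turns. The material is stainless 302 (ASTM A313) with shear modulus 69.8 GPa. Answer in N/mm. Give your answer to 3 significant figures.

k = Gd⁴/(8D³N_a) = (69.8×10³ × 4.6⁴) / (8 × 19.7³ × 4)
  = 3.12526e+07 / 244652 = 127.74 N/mm

128 N/mm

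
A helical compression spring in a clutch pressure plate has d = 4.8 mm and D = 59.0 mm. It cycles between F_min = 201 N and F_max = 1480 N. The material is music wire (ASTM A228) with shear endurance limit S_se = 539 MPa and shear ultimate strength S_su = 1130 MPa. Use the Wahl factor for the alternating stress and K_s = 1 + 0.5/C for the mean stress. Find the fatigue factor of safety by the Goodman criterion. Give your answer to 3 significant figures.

C = D/d = 59.0/4.8 = 12.2917; K_W = (4C−1)/(4C−4)+0.615/C = 1.1165; K_s = 1+0.5/C = 1.0407
F_a = (F_max−F_min)/2 = 639.5 N; F_m = (F_max+F_min)/2 = 840.5 N
τ_a = K_W·8F_aD/(πd³) = 1.1165 × 868.78 = 969.95 MPa
τ_m = K_s·8F_mD/(πd³) = 1.0407 × 1141.8 = 1188.3 MPa
Goodman: 1/n_f = τ_a/S_se + τ_m/S_su = 969.95/539 + 1188.3/1130 = 1.79954 + 1.05158 = 2.8511
n_f = 1/2.8511 = 0.3507

0.351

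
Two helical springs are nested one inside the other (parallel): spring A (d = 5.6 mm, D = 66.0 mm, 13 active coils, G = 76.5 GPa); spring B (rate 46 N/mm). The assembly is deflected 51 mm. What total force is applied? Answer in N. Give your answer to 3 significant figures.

2470 N

k_A = Gd⁴/(8D³N_a) = (76.5×10³)(5.6⁴)/(8·66.0³·13) = 2.5162 N/mm
Parallel: k_eq = 2.5162 + 46 = 48.516 N/mm
F = k_eq·δ = 48.516·51 = 2474.3 N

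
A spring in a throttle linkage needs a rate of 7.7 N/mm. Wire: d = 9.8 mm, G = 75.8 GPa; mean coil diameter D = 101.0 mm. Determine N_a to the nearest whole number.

N_a = Gd⁴/(8D³k) = (75.8×10³ × 9.8⁴)/(8 × 101.0³ × 7.7)
    = 6.99155e+08 / 6.34665e+07 = 11.02 → 11 coils

11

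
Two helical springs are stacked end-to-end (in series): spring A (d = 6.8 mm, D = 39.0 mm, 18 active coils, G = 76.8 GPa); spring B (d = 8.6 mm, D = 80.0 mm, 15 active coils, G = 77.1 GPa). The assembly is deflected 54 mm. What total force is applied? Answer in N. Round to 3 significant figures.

k_A = Gd⁴/(8D³N_a) = (76.8×10³)(6.8⁴)/(8·39.0³·18) = 19.224 N/mm
k_B = Gd⁴/(8D³N_a) = (77.1×10³)(8.6⁴)/(8·80.0³·15) = 6.8643 N/mm
Series: 1/k_eq = 1/19.224 + 1/6.8643 = 0.1977; k_eq = 5.0582 N/mm
F = k_eq·δ = 5.0582·54 = 273.14 N

273 N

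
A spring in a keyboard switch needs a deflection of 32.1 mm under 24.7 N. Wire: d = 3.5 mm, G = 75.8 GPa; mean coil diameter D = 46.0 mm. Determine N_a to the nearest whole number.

19

Required rate k = F/δ = 24.7/32.1 = 0.76947 N/mm
N_a = Gd⁴/(8D³k) = (75.8×10³ × 3.5⁴)/(8 × 46.0³ × 0.76947)
    = 1.13747e+07 / 599177 = 18.98 → 19 coils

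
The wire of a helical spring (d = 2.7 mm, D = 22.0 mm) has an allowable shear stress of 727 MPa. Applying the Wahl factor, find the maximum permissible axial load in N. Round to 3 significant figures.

C = D/d = 22.0/2.7 = 8.1481
K_W = (4C−1)/(4C−4) + 0.615/C = 31.593/28.593 + 0.0755 = 1.1804
τ_max = K·8FD/(πd³) → F_max = τ_allow·πd³/(8DK)
F_max = 727·π·2.7³/(8·22.0·1.1804) = 44955/207.75 = 216.39 N

216 N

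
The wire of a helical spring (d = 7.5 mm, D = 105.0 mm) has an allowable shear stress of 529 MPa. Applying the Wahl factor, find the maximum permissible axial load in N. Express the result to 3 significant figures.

C = D/d = 105.0/7.5 = 14.0000
K_W = (4C−1)/(4C−4) + 0.615/C = 55.000/52.000 + 0.0439 = 1.1016
τ_max = K·8FD/(πd³) → F_max = τ_allow·πd³/(8DK)
F_max = 529·π·7.5³/(8·105.0·1.1016) = 7.0112e+05/925.36 = 757.67 N

758 N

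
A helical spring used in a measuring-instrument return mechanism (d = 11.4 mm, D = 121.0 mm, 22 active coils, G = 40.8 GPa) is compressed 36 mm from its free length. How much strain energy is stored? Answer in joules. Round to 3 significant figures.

k = Gd⁴/(8D³N_a) = (40.8×10³)(11.4⁴)/(8·121.0³·22) = 2.2101 N/mm
U = ½kδ² = 0.5 × 2.2101 × 36² = 1432.1 N·mm = 1.4321 J

1.43 J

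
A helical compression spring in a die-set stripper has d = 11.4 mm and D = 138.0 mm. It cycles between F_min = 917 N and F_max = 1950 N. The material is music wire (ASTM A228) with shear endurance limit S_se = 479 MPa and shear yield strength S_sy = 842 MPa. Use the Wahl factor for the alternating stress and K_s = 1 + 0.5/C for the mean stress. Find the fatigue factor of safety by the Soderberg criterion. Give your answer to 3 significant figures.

C = D/d = 138.0/11.4 = 12.1053; K_W = (4C−1)/(4C−4)+0.615/C = 1.1183; K_s = 1+0.5/C = 1.0413
F_a = (F_max−F_min)/2 = 516.5 N; F_m = (F_max+F_min)/2 = 1433.5 N
τ_a = K_W·8F_aD/(πd³) = 1.1183 × 122.51 = 137.01 MPa
τ_m = K_s·8F_mD/(πd³) = 1.0413 × 340.02 = 354.06 MPa
Soderberg: 1/n_f = τ_a/S_se + τ_m/S_sy = 137.01/479 + 354.06/842 = 0.28603 + 0.42050 = 0.70653
n_f = 1/0.70653 = 1.415

1.42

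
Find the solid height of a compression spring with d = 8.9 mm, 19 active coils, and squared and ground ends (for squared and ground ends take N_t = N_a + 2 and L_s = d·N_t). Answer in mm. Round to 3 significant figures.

squared and ground ends: N_t = N_a + 2 = 19 + 2 = 21
L_s = d·N_t = 8.9 × 21 = 186.9 mm

187 mm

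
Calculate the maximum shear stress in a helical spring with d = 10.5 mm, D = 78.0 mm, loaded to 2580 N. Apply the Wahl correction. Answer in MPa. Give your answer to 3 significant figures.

Spring index C = D/d = 78.0/10.5 = 7.4286
K_W = (4C−1)/(4C−4) + 0.615/C = 28.714/25.714 + 0.0828 = 1.1995
τ₀ = 8FD/(πd³) = 8·2580·78.0/(π·10.5³) = 1.60992e+06/3636.8 = 442.68 MPa
τ_max = K·τ₀ = 1.1995 × 442.68 = 530.97 MPa

531 MPa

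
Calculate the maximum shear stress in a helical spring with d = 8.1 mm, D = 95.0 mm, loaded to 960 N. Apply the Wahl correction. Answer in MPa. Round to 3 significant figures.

490 MPa

Spring index C = D/d = 95.0/8.1 = 11.7284
K_W = (4C−1)/(4C−4) + 0.615/C = 45.914/42.914 + 0.0524 = 1.1223
τ₀ = 8FD/(πd³) = 8·960·95.0/(π·8.1³) = 729600/1669.6 = 437 MPa
τ_max = K·τ₀ = 1.1223 × 437 = 490.46 MPa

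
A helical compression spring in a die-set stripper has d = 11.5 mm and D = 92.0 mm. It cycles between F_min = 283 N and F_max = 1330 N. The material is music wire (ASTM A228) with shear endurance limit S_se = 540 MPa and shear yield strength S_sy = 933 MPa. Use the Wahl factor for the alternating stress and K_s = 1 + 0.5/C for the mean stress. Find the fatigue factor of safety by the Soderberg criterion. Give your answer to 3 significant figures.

3.14

C = D/d = 92.0/11.5 = 8.0000; K_W = (4C−1)/(4C−4)+0.615/C = 1.1840; K_s = 1+0.5/C = 1.0625
F_a = (F_max−F_min)/2 = 523.5 N; F_m = (F_max+F_min)/2 = 806.5 N
τ_a = K_W·8F_aD/(πd³) = 1.1840 × 80.64 = 95.479 MPa
τ_m = K_s·8F_mD/(πd³) = 1.0625 × 124.23 = 132 MPa
Soderberg: 1/n_f = τ_a/S_se + τ_m/S_sy = 95.479/540 + 132/933 = 0.17681 + 0.14148 = 0.31829
n_f = 1/0.31829 = 3.142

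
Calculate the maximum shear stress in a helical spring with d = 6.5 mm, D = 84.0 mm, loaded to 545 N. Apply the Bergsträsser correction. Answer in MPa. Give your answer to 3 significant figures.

Spring index C = D/d = 84.0/6.5 = 12.9231
K_B = (4C+2)/(4C−3) = 53.692/48.692 = 1.1027
τ₀ = 8FD/(πd³) = 8·545·84.0/(π·6.5³) = 366240/862.76 = 424.5 MPa
τ_max = K·τ₀ = 1.1027 × 424.5 = 468.09 MPa

468 MPa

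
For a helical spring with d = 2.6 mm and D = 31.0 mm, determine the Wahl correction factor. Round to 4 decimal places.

C = D/d = 31.0/2.6 = 11.9231
K_W = (4C−1)/(4C−4) + 0.615/C = 46.692/43.692 + 0.0516 = 1.1202

1.1202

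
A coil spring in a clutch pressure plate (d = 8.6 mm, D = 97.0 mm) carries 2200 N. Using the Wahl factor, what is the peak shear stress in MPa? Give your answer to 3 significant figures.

963 MPa

Spring index C = D/d = 97.0/8.6 = 11.2791
K_W = (4C−1)/(4C−4) + 0.615/C = 44.116/41.116 + 0.0545 = 1.1275
τ₀ = 8FD/(πd³) = 8·2200·97.0/(π·8.6³) = 1.7072e+06/1998.2 = 854.36 MPa
τ_max = K·τ₀ = 1.1275 × 854.36 = 963.28 MPa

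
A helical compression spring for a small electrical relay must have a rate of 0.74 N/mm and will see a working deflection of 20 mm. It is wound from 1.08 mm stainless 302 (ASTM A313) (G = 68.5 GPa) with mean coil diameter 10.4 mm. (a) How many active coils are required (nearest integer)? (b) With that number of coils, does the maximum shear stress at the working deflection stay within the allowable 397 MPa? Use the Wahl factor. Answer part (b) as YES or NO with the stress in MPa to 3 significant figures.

N_a = Gd⁴/(8D³k) = (68.5×10³)(1.08⁴)/(8·10.4³·0.74) = 13.99 → N_a = 14
Actual rate k = Gd⁴/(8D³·14) = 0.73972 N/mm
Working load F = kδ = 0.73972·20 = 14.794 N
C = 10.4/1.08 = 9.6296; K_W = (4C−1)/(4C−4)+0.615/C = 1.1508
τ_max = K_W·8FD/(πd³) = 1.1508·311.03 = 357.92 MPa
τ_max ≤ 397 MPa → acceptable

(a) 14 coils; (b) YES, τ_max = 358 MPa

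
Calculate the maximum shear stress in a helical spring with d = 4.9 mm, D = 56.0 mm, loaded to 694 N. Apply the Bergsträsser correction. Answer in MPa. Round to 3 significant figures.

940 MPa

Spring index C = D/d = 56.0/4.9 = 11.4286
K_B = (4C+2)/(4C−3) = 47.714/42.714 = 1.1171
τ₀ = 8FD/(πd³) = 8·694·56.0/(π·4.9³) = 310912/369.61 = 841.2 MPa
τ_max = K·τ₀ = 1.1171 × 841.2 = 939.67 MPa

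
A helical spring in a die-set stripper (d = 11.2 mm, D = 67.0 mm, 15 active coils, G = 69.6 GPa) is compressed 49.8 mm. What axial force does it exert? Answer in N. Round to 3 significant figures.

k = Gd⁴/(8D³N_a) = (69.6×10³)(11.2⁴)/(8·67.0³·15) = 30.344 N/mm
F = k·δ = 30.344 × 49.8 = 1511.1 N

1510 N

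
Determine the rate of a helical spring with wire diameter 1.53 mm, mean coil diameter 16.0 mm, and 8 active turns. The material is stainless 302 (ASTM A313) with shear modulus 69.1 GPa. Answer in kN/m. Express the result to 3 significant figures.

1.44 kN/m

k = Gd⁴/(8D³N_a) = (69.1×10³ × 1.53⁴) / (8 × 16.0³ × 8)
  = 378655 / 262144 = 1.4445 N/mm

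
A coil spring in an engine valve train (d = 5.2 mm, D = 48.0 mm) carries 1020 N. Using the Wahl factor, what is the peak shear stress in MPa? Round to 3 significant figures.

1030 MPa

Spring index C = D/d = 48.0/5.2 = 9.2308
K_W = (4C−1)/(4C−4) + 0.615/C = 35.923/32.923 + 0.0666 = 1.1577
τ₀ = 8FD/(πd³) = 8·1020·48.0/(π·5.2³) = 391680/441.73 = 886.69 MPa
τ_max = K·τ₀ = 1.1577 × 886.69 = 1026.6 MPa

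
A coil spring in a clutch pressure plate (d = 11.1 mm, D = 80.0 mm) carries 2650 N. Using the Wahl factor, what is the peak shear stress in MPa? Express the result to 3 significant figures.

Spring index C = D/d = 80.0/11.1 = 7.2072
K_W = (4C−1)/(4C−4) + 0.615/C = 27.829/24.829 + 0.0853 = 1.2062
τ₀ = 8FD/(πd³) = 8·2650·80.0/(π·11.1³) = 1.696e+06/4296.5 = 394.74 MPa
τ_max = K·τ₀ = 1.2062 × 394.74 = 476.11 MPa

476 MPa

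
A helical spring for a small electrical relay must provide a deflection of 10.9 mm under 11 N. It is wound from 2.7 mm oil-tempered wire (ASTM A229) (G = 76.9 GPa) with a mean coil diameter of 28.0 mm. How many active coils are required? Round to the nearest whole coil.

Required rate k = F/δ = 11/10.9 = 1.0092 N/mm
N_a = Gd⁴/(8D³k) = (76.9×10³ × 2.7⁴)/(8 × 28.0³ × 1.0092)
    = 4.08678e+06 / 177227 = 23.06 → 23 coils

23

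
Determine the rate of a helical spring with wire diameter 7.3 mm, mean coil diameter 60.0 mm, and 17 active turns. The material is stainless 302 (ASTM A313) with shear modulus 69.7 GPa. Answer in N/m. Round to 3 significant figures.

k = Gd⁴/(8D³N_a) = (69.7×10³ × 7.3⁴) / (8 × 60.0³ × 17)
  = 1.97936e+08 / 2.9376e+07 = 6.738 N/mm = 6738 N/m

6740 N/m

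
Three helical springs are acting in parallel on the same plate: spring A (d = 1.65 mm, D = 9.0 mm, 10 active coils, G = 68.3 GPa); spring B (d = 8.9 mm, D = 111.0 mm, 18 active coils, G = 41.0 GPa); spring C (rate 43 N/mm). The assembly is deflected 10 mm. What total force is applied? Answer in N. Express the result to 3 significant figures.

530 N

k_A = Gd⁴/(8D³N_a) = (68.3×10³)(1.65⁴)/(8·9.0³·10) = 8.6804 N/mm
k_B = Gd⁴/(8D³N_a) = (41.0×10³)(8.9⁴)/(8·111.0³·18) = 1.3062 N/mm
Parallel: k_eq = 8.6804 + 1.3062 + 43 = 52.987 N/mm
F = k_eq·δ = 52.987·10 = 529.87 N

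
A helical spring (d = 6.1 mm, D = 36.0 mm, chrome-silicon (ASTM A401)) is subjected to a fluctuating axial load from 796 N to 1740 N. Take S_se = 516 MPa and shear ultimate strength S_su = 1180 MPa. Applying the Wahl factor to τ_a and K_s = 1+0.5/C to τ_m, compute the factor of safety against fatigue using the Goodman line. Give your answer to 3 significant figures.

1.07

C = D/d = 36.0/6.1 = 5.9016; K_W = (4C−1)/(4C−4)+0.615/C = 1.2572; K_s = 1+0.5/C = 1.0847
F_a = (F_max−F_min)/2 = 472 N; F_m = (F_max+F_min)/2 = 1268 N
τ_a = K_W·8F_aD/(πd³) = 1.2572 × 190.63 = 239.67 MPa
τ_m = K_s·8F_mD/(πd³) = 1.0847 × 512.12 = 555.51 MPa
Goodman: 1/n_f = τ_a/S_se + τ_m/S_su = 239.67/516 + 555.51/1180 = 0.46447 + 0.47077 = 0.93524
n_f = 1/0.93524 = 1.069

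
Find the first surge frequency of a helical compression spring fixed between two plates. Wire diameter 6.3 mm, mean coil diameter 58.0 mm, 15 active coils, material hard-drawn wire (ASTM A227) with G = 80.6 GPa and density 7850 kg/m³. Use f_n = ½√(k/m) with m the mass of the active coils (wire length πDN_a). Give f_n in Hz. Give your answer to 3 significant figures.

k = Gd⁴/(8D³N_a) = (80.6×10³)(6.3⁴)/(8·58.0³·15) = 5.4229 N/mm = 5422.9 N/m
Wire length L = πDN_a = π·58.0·15 = 2733.2 mm
m = ρ·(πd²/4)·L = 7850 × 31.172×10⁻⁶ m² × 2.7332 m = 0.66882 kg
f_n = ½√(k/m) = 0.5·√(5422.9/0.66882) = 0.5·√(8108.2) = 45.023 Hz

45.0 Hz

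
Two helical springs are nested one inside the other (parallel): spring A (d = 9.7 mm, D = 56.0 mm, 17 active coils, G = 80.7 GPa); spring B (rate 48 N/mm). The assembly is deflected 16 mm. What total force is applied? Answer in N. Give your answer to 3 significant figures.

1250 N

k_A = Gd⁴/(8D³N_a) = (80.7×10³)(9.7⁴)/(8·56.0³·17) = 29.913 N/mm
Parallel: k_eq = 29.913 + 48 = 77.913 N/mm
F = k_eq·δ = 77.913·16 = 1246.6 N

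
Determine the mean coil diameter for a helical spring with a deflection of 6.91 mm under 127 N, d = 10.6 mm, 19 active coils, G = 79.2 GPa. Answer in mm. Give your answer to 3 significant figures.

Required rate k = F/δ = 127/6.91 = 18.379 N/mm
D = (Gd⁴/(8N_a·k))^(1/3) = (79.2×10³·10.6⁴/(8·19·18.379))^(1/3)
  = (357915)^(1/3) = 71.0002 mm

71.0 mm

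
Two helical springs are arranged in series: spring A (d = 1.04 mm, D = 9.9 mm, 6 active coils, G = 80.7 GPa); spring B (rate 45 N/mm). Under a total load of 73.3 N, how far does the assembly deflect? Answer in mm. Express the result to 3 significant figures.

k_A = Gd⁴/(8D³N_a) = (80.7×10³)(1.04⁴)/(8·9.9³·6) = 2.027 N/mm
Series: 1/k_eq = 1/2.027 + 1/45 = 0.51555; k_eq = 1.9397 N/mm
δ = F/k_eq = 73.3/1.9397 = 37.79 mm

37.8 mm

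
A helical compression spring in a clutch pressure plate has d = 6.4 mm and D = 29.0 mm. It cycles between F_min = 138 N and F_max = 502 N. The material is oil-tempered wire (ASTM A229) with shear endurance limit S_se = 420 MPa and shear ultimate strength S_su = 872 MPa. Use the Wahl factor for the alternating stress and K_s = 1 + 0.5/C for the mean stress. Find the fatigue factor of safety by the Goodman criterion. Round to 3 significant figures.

C = D/d = 29.0/6.4 = 4.5312; K_W = (4C−1)/(4C−4)+0.615/C = 1.3481; K_s = 1+0.5/C = 1.1103
F_a = (F_max−F_min)/2 = 182 N; F_m = (F_max+F_min)/2 = 320 N
τ_a = K_W·8F_aD/(πd³) = 1.3481 × 51.271 = 69.119 MPa
τ_m = K_s·8F_mD/(πd³) = 1.1103 × 90.146 = 100.09 MPa
Goodman: 1/n_f = τ_a/S_se + τ_m/S_su = 69.119/420 + 100.09/872 = 0.16457 + 0.11479 = 0.27935
n_f = 1/0.27935 = 3.58

3.58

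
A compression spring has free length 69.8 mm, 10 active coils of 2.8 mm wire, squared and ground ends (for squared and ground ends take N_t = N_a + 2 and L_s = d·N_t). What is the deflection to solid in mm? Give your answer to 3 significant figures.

36.2 mm

N_t = 12; L_s = 2.8·12 = 33.6 mm
δ_solid = L₀ − L_s = 69.8 − 33.6 = 36.2 mm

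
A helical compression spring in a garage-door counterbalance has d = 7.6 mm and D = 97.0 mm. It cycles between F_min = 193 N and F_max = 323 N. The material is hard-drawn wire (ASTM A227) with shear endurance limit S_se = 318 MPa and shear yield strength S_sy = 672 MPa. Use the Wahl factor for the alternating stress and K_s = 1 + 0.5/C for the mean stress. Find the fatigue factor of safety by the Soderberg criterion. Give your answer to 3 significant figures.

2.84

C = D/d = 97.0/7.6 = 12.7632; K_W = (4C−1)/(4C−4)+0.615/C = 1.1119; K_s = 1+0.5/C = 1.0392
F_a = (F_max−F_min)/2 = 65 N; F_m = (F_max+F_min)/2 = 258 N
τ_a = K_W·8F_aD/(πd³) = 1.1119 × 36.575 = 40.669 MPa
τ_m = K_s·8F_mD/(πd³) = 1.0392 × 145.17 = 150.86 MPa
Soderberg: 1/n_f = τ_a/S_se + τ_m/S_sy = 40.669/318 + 150.86/672 = 0.12789 + 0.22450 = 0.35239
n_f = 1/0.35239 = 2.838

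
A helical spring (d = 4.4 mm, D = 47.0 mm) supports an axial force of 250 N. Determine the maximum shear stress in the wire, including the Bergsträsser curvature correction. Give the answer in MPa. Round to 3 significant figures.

Spring index C = D/d = 47.0/4.4 = 10.6818
K_B = (4C+2)/(4C−3) = 44.727/39.727 = 1.1259
τ₀ = 8FD/(πd³) = 8·250·47.0/(π·4.4³) = 94000/267.61 = 351.25 MPa
τ_max = K·τ₀ = 1.1259 × 351.25 = 395.46 MPa

395 MPa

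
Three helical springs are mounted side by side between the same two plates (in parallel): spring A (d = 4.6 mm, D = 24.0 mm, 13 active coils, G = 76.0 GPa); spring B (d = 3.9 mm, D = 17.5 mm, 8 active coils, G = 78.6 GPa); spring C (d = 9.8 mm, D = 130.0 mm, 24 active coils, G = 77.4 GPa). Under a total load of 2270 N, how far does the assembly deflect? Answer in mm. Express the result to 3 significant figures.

k_A = Gd⁴/(8D³N_a) = (76.0×10³)(4.6⁴)/(8·24.0³·13) = 23.669 N/mm
k_B = Gd⁴/(8D³N_a) = (78.6×10³)(3.9⁴)/(8·17.5³·8) = 53.014 N/mm
k_C = Gd⁴/(8D³N_a) = (77.4×10³)(9.8⁴)/(8·130.0³·24) = 1.6924 N/mm
Parallel: k_eq = 23.669 + 53.014 + 1.6924 = 78.375 N/mm
δ = F/k_eq = 2270/78.375 = 28.963 mm

29.0 mm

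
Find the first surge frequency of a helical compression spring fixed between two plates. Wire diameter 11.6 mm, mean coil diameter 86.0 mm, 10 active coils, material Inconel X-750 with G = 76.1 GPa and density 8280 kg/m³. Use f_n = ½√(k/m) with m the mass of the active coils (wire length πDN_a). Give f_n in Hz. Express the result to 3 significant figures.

k = Gd⁴/(8D³N_a) = (76.1×10³)(11.6⁴)/(8·86.0³·10) = 27.079 N/mm = 27079 N/m
Wire length L = πDN_a = π·86.0·10 = 2701.8 mm
m = ρ·(πd²/4)·L = 8280 × 105.68×10⁻⁶ m² × 2.7018 m = 2.3642 kg
f_n = ½√(k/m) = 0.5·√(27079/2.3642) = 0.5·√(11454) = 53.511 Hz

53.5 Hz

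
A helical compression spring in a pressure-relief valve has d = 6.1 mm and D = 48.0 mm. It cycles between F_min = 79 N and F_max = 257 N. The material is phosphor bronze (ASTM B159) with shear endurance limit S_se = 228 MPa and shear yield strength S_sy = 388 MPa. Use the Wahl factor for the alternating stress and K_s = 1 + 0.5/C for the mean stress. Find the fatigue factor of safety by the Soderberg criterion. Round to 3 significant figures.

2.01

C = D/d = 48.0/6.1 = 7.8689; K_W = (4C−1)/(4C−4)+0.615/C = 1.1873; K_s = 1+0.5/C = 1.0635
F_a = (F_max−F_min)/2 = 89 N; F_m = (F_max+F_min)/2 = 168 N
τ_a = K_W·8F_aD/(πd³) = 1.1873 × 47.927 = 56.906 MPa
τ_m = K_s·8F_mD/(πd³) = 1.0635 × 90.469 = 96.218 MPa
Soderberg: 1/n_f = τ_a/S_se + τ_m/S_sy = 56.906/228 + 96.218/388 = 0.24959 + 0.24798 = 0.49757
n_f = 1/0.49757 = 2.01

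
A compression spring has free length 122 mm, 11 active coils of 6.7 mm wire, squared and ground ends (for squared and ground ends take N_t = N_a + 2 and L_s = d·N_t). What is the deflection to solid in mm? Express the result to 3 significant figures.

34.9 mm

N_t = 13; L_s = 6.7·13 = 87.1 mm
δ_solid = L₀ − L_s = 122 − 87.1 = 34.9 mm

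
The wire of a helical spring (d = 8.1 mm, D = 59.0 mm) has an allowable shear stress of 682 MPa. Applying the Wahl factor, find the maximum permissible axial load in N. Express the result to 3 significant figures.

C = D/d = 59.0/8.1 = 7.2840
K_W = (4C−1)/(4C−4) + 0.615/C = 28.136/25.136 + 0.0844 = 1.2038
τ_max = K·8FD/(πd³) → F_max = τ_allow·πd³/(8DK)
F_max = 682·π·8.1³/(8·59.0·1.2038) = 1.1386e+06/568.19 = 2004 N

2000 N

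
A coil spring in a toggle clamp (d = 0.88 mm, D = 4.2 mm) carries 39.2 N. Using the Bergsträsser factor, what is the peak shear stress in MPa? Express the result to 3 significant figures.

806 MPa

Spring index C = D/d = 4.2/0.88 = 4.7727
K_B = (4C+2)/(4C−3) = 21.091/16.091 = 1.3107
τ₀ = 8FD/(πd³) = 8·39.2·4.2/(π·0.88³) = 1317.12/2.1409 = 615.22 MPa
τ_max = K·τ₀ = 1.3107 × 615.22 = 806.38 MPa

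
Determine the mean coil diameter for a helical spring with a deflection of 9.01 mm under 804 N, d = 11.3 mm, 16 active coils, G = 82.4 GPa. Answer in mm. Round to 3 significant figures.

49.0 mm

Required rate k = F/δ = 804/9.01 = 89.234 N/mm
D = (Gd⁴/(8N_a·k))^(1/3) = (82.4×10³·11.3⁴/(8·16·89.234))^(1/3)
  = (117625)^(1/3) = 48.9967 mm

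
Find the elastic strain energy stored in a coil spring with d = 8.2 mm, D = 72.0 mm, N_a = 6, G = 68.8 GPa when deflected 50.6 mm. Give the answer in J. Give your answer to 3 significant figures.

k = Gd⁴/(8D³N_a) = (68.8×10³)(8.2⁴)/(8·72.0³·6) = 17.362 N/mm
U = ½kδ² = 0.5 × 17.362 × 50.6² = 22227 N·mm = 22.227 J

22.2 J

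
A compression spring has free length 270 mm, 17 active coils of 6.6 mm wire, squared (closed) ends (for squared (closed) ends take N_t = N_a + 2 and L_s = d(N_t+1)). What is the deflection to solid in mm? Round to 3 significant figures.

138 mm

N_t = 19; L_s = 6.6·20 = 132 mm
δ_solid = L₀ − L_s = 270 − 132 = 138 mm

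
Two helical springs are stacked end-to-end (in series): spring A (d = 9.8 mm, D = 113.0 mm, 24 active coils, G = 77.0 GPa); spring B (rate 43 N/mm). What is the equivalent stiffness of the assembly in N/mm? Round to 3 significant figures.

2.42 N/mm

k_A = Gd⁴/(8D³N_a) = (77.0×10³)(9.8⁴)/(8·113.0³·24) = 2.5636 N/mm
Series: 1/k_eq = 1/2.5636 + 1/43 = 0.41332; k_eq = 2.4194 N/mm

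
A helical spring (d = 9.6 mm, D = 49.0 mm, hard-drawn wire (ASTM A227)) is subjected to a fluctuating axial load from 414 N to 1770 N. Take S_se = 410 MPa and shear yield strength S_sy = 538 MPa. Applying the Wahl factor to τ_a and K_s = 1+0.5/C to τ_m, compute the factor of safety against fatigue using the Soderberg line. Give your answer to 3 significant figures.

1.62

C = D/d = 49.0/9.6 = 5.1042; K_W = (4C−1)/(4C−4)+0.615/C = 1.3032; K_s = 1+0.5/C = 1.0980
F_a = (F_max−F_min)/2 = 678 N; F_m = (F_max+F_min)/2 = 1092 N
τ_a = K_W·8F_aD/(πd³) = 1.3032 × 95.621 = 124.62 MPa
τ_m = K_s·8F_mD/(πd³) = 1.0980 × 154.01 = 169.1 MPa
Soderberg: 1/n_f = τ_a/S_se + τ_m/S_sy = 124.62/410 + 169.1/538 = 0.30394 + 0.31430 = 0.61824
n_f = 1/0.61824 = 1.617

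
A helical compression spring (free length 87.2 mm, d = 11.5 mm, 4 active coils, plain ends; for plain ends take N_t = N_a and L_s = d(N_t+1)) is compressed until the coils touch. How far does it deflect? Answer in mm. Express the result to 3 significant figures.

29.7 mm

N_t = 4; L_s = 11.5·5 = 57.5 mm
δ_solid = L₀ − L_s = 87.2 − 57.5 = 29.7 mm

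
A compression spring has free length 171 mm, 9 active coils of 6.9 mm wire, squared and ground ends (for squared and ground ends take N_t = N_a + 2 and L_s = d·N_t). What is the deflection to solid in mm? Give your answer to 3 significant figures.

N_t = 11; L_s = 6.9·11 = 75.9 mm
δ_solid = L₀ − L_s = 171 − 75.9 = 95.1 mm

95.1 mm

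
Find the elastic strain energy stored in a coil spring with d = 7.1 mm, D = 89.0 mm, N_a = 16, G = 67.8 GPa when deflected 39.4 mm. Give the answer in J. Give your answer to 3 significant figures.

1.48 J

k = Gd⁴/(8D³N_a) = (67.8×10³)(7.1⁴)/(8·89.0³·16) = 1.9093 N/mm
U = ½kδ² = 0.5 × 1.9093 × 39.4² = 1482 N·mm = 1.482 J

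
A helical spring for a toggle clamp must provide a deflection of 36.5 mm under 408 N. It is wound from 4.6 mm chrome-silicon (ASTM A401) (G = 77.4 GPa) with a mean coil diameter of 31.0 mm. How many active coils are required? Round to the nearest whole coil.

13

Required rate k = F/δ = 408/36.5 = 11.178 N/mm
N_a = Gd⁴/(8D³k) = (77.4×10³ × 4.6⁴)/(8 × 31.0³ × 11.178)
    = 3.46555e+07 / 2.66405e+06 = 13.01 → 13 coils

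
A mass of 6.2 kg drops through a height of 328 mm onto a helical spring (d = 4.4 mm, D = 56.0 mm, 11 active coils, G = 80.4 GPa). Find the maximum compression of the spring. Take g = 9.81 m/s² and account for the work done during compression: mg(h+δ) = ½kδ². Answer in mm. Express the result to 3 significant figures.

k = Gd⁴/(8D³N_a) = (80.4×10³)(4.4⁴)/(8·56.0³·11) = 1.9499 N/mm
W = mg = 6.2 × 9.81 = 60.822 N
½kδ² − Wδ − Wh = 0 → δ = (W + √(W² + 2kWh))/k
δ = (60.822 + √(3699.3 + 77800.9))/1.9499 = (60.822 + 285.48)/1.9499 = 177.6 mm

178 mm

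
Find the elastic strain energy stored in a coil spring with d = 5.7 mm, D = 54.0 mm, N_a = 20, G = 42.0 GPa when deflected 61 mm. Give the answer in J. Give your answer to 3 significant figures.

3.27 J

k = Gd⁴/(8D³N_a) = (42.0×10³)(5.7⁴)/(8·54.0³·20) = 1.7597 N/mm
U = ½kδ² = 0.5 × 1.7597 × 61² = 3274 N·mm = 3.274 J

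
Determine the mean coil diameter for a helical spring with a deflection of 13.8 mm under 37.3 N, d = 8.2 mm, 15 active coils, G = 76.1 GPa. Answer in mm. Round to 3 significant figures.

102 mm

Required rate k = F/δ = 37.3/13.8 = 2.7029 N/mm
D = (Gd⁴/(8N_a·k))^(1/3) = (76.1×10³·8.2⁴/(8·15·2.7029))^(1/3)
  = (1.06079e+06)^(1/3) = 101.9866 mm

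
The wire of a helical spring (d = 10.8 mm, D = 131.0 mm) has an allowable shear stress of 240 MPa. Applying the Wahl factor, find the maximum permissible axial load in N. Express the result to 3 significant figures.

C = D/d = 131.0/10.8 = 12.1296
K_W = (4C−1)/(4C−4) + 0.615/C = 47.519/44.519 + 0.0507 = 1.1181
τ_max = K·8FD/(πd³) → F_max = τ_allow·πd³/(8DK)
F_max = 240·π·10.8³/(8·131.0·1.1181) = 9.498e+05/1171.8 = 810.58 N

811 N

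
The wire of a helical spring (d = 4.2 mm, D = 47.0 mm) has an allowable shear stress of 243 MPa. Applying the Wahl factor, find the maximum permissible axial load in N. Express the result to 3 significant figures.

133 N

C = D/d = 47.0/4.2 = 11.1905
K_W = (4C−1)/(4C−4) + 0.615/C = 43.762/40.762 + 0.0550 = 1.1286
τ_max = K·8FD/(πd³) → F_max = τ_allow·πd³/(8DK)
F_max = 243·π·4.2³/(8·47.0·1.1286) = 56559/424.34 = 133.29 N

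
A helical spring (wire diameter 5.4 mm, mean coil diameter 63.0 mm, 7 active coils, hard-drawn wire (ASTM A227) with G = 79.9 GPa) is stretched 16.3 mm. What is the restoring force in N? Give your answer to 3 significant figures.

79.1 N

k = Gd⁴/(8D³N_a) = (79.9×10³)(5.4⁴)/(8·63.0³·7) = 4.8519 N/mm
F = k·δ = 4.8519 × 16.3 = 79.086 N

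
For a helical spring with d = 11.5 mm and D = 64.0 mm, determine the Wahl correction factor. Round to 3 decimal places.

C = D/d = 64.0/11.5 = 5.5652
K_W = (4C−1)/(4C−4) + 0.615/C = 21.261/18.261 + 0.1105 = 1.2748

1.275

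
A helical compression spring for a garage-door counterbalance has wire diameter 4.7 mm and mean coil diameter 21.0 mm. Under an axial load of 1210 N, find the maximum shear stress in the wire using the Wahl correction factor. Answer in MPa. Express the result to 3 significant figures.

844 MPa

Spring index C = D/d = 21.0/4.7 = 4.4681
K_W = (4C−1)/(4C−4) + 0.615/C = 16.872/13.872 + 0.1376 = 1.3539
τ₀ = 8FD/(πd³) = 8·1210·21.0/(π·4.7³) = 203280/326.17 = 623.23 MPa
τ_max = K·τ₀ = 1.3539 × 623.23 = 843.8 MPa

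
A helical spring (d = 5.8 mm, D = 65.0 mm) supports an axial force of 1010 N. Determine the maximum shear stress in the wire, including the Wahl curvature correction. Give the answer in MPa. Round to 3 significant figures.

Spring index C = D/d = 65.0/5.8 = 11.2069
K_W = (4C−1)/(4C−4) + 0.615/C = 43.828/40.828 + 0.0549 = 1.1284
τ₀ = 8FD/(πd³) = 8·1010·65.0/(π·5.8³) = 525200/612.96 = 856.82 MPa
τ_max = K·τ₀ = 1.1284 × 856.82 = 966.8 MPa

967 MPa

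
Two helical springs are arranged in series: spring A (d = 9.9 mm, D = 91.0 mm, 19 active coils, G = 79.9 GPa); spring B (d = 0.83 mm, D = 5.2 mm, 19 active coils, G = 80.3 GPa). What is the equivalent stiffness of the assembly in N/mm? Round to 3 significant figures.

1.41 N/mm

k_A = Gd⁴/(8D³N_a) = (79.9×10³)(9.9⁴)/(8·91.0³·19) = 6.7007 N/mm
k_B = Gd⁴/(8D³N_a) = (80.3×10³)(0.83⁴)/(8·5.2³·19) = 1.7831 N/mm
Series: 1/k_eq = 1/6.7007 + 1/1.7831 = 0.71006; k_eq = 1.4083 N/mm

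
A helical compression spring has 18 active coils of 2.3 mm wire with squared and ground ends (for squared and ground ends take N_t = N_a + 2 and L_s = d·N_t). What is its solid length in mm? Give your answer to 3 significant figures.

squared and ground ends: N_t = N_a + 2 = 18 + 2 = 20
L_s = d·N_t = 2.3 × 20 = 46 mm

46.0 mm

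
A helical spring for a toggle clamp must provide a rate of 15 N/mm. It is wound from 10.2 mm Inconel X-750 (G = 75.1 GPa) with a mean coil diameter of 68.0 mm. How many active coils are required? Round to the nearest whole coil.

22

N_a = Gd⁴/(8D³k) = (75.1×10³ × 10.2⁴)/(8 × 68.0³ × 15)
    = 8.12907e+08 / 3.77318e+07 = 21.54 → 22 coils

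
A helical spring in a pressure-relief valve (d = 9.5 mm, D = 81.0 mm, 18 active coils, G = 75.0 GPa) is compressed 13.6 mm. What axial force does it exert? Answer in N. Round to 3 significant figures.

k = Gd⁴/(8D³N_a) = (75.0×10³)(9.5⁴)/(8·81.0³·18) = 7.9825 N/mm
F = k·δ = 7.9825 × 13.6 = 108.56 N

109 N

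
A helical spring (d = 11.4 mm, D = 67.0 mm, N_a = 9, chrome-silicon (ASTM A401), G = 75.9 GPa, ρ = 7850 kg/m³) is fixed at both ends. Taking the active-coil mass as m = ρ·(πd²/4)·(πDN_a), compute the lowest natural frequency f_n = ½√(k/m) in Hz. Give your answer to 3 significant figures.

98.7 Hz

k = Gd⁴/(8D³N_a) = (75.9×10³)(11.4⁴)/(8·67.0³·9) = 59.198 N/mm = 59198 N/m
Wire length L = πDN_a = π·67.0·9 = 1894.4 mm
m = ρ·(πd²/4)·L = 7850 × 102.07×10⁻⁶ m² × 1.8944 m = 1.5179 kg
f_n = ½√(k/m) = 0.5·√(59198/1.5179) = 0.5·√(39000) = 98.742 Hz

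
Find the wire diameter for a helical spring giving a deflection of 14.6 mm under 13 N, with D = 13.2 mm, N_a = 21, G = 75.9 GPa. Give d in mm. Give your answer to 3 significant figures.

1.46 mm

Required rate k = F/δ = 13/14.6 = 0.89041 N/mm
d = (8D³N_a·k / G)^(1/4) = (8·13.2³·21·0.89041 / (75.9×10³))^0.25
  = (4.5329)^0.25 = 1.4591 mm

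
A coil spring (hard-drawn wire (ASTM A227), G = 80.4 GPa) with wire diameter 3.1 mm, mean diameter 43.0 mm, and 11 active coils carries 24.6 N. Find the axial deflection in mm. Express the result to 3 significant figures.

23.2 mm

k = Gd⁴/(8D³N_a) = (80.4×10³)(3.1⁴)/(8·43.0³·11) = 1.0612 N/mm
δ = F/k = 24.6 / 1.0612 = 23.18 mm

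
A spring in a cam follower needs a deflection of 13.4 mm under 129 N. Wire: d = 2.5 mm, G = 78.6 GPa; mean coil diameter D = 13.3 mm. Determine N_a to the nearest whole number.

17

Required rate k = F/δ = 129/13.4 = 9.6269 N/mm
N_a = Gd⁴/(8D³k) = (78.6×10³ × 2.5⁴)/(8 × 13.3³ × 9.6269)
    = 3.07031e+06 / 181188 = 16.95 → 17 coils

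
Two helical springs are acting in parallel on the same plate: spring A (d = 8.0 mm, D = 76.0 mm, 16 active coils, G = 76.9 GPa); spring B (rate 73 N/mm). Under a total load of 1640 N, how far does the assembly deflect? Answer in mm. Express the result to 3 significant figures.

20.9 mm

k_A = Gd⁴/(8D³N_a) = (76.9×10³)(8.0⁴)/(8·76.0³·16) = 5.6058 N/mm
Parallel: k_eq = 5.6058 + 73 = 78.606 N/mm
δ = F/k_eq = 1640/78.606 = 20.864 mm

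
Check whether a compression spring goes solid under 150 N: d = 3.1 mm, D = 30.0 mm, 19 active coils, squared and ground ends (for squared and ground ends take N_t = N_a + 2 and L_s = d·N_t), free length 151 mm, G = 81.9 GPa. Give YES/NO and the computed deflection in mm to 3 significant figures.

k = Gd⁴/(8D³N_a) = (81.9×10³)(3.1⁴)/(8·30.0³·19) = 1.843 N/mm
N_t = 21; L_s = 3.1·21 = 65.1 mm; δ_solid = L₀ − L_s = 151 − 65.1 = 85.9 mm
δ = F/k = 150/1.843 = 81.389 mm
δ < δ_solid → spring does not go solid

NO, δ = 81.4 mm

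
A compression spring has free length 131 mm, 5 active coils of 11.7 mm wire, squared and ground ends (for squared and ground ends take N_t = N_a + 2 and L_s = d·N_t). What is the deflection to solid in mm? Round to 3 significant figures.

49.1 mm

N_t = 7; L_s = 11.7·7 = 81.9 mm
δ_solid = L₀ − L_s = 131 − 81.9 = 49.1 mm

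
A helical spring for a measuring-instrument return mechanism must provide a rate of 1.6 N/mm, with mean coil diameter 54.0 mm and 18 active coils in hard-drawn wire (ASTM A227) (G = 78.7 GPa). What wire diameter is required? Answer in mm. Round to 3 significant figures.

d = (8D³N_a·k / G)^(1/4) = (8·54.0³·18·1.6 / (78.7×10³))^0.25
  = (460.99)^0.25 = 4.6336 mm

4.63 mm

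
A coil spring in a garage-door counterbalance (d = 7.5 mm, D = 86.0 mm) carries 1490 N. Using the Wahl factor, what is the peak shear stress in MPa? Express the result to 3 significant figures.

Spring index C = D/d = 86.0/7.5 = 11.4667
K_W = (4C−1)/(4C−4) + 0.615/C = 44.867/41.867 + 0.0536 = 1.1253
τ₀ = 8FD/(πd³) = 8·1490·86.0/(π·7.5³) = 1.02512e+06/1325.4 = 773.47 MPa
τ_max = K·τ₀ = 1.1253 × 773.47 = 870.37 MPa

870 MPa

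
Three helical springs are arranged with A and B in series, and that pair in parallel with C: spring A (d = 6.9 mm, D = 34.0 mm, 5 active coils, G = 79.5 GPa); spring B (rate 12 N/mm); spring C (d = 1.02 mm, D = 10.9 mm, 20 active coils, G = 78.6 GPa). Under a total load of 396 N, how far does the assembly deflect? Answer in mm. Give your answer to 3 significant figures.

k_A = Gd⁴/(8D³N_a) = (79.5×10³)(6.9⁴)/(8·34.0³·5) = 114.62 N/mm
k_C = Gd⁴/(8D³N_a) = (78.6×10³)(1.02⁴)/(8·10.9³·20) = 0.4106 N/mm
Springs A,B series: k_AB = 1/(1/114.62+1/12) = 10.863 N/mm; parallel with C: k_eq = 10.863+0.4106 = 11.273 N/mm
δ = F/k_eq = 396/11.273 = 35.127 mm

35.1 mm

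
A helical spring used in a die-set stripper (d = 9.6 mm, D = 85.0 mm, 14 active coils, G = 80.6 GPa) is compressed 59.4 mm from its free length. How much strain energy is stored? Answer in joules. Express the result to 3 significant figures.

17.6 J

k = Gd⁴/(8D³N_a) = (80.6×10³)(9.6⁴)/(8·85.0³·14) = 9.9528 N/mm
U = ½kδ² = 0.5 × 9.9528 × 59.4² = 17559 N·mm = 17.559 J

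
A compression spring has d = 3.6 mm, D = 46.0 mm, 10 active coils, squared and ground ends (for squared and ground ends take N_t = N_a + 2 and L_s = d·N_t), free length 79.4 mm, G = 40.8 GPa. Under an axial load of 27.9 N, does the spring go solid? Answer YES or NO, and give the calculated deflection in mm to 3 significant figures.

NO, δ = 31.7 mm

k = Gd⁴/(8D³N_a) = (40.8×10³)(3.6⁴)/(8·46.0³·10) = 0.88005 N/mm
N_t = 12; L_s = 3.6·12 = 43.2 mm; δ_solid = L₀ − L_s = 79.4 − 43.2 = 36.2 mm
δ = F/k = 27.9/0.88005 = 31.703 mm
δ < δ_solid → spring does not go solid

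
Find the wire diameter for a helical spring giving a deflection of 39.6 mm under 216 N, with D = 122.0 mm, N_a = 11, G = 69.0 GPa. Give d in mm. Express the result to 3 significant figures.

10.6 mm

Required rate k = F/δ = 216/39.6 = 5.4545 N/mm
d = (8D³N_a·k / G)^(1/4) = (8·122.0³·11·5.4545 / (69.0×10³))^0.25
  = (12632)^0.25 = 10.6015 mm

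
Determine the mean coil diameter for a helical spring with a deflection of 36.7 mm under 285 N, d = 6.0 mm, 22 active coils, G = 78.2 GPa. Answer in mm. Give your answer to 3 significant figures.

42.0 mm

Required rate k = F/δ = 285/36.7 = 7.7657 N/mm
D = (Gd⁴/(8N_a·k))^(1/3) = (78.2×10³·6.0⁴/(8·22·7.7657))^(1/3)
  = (74151.6)^(1/3) = 42.0120 mm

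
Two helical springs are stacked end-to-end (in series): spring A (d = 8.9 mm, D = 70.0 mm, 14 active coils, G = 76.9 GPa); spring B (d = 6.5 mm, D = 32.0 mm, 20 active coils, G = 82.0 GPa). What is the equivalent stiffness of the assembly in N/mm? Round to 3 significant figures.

k_A = Gd⁴/(8D³N_a) = (76.9×10³)(8.9⁴)/(8·70.0³·14) = 12.56 N/mm
k_B = Gd⁴/(8D³N_a) = (82.0×10³)(6.5⁴)/(8·32.0³·20) = 27.919 N/mm
Series: 1/k_eq = 1/12.56 + 1/27.919 = 0.11544; k_eq = 8.6626 N/mm

8.66 N/mm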